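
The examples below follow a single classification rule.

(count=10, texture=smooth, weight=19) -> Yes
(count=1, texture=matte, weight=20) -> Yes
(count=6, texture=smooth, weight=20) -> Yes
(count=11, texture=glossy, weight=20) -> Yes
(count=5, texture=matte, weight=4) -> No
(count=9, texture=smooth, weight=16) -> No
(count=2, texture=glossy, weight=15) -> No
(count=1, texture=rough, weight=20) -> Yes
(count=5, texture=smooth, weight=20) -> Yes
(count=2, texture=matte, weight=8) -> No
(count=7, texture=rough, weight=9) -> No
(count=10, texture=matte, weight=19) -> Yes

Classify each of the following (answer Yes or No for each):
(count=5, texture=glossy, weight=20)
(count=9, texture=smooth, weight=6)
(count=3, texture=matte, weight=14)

Yes, No, No

The classifier is using: weight ≥ 19.
(count=5, texture=glossy, weight=20) → weight = 20 → Yes. (count=9, texture=smooth, weight=6) → weight = 6 → No. (count=3, texture=matte, weight=14) → weight = 14 → No.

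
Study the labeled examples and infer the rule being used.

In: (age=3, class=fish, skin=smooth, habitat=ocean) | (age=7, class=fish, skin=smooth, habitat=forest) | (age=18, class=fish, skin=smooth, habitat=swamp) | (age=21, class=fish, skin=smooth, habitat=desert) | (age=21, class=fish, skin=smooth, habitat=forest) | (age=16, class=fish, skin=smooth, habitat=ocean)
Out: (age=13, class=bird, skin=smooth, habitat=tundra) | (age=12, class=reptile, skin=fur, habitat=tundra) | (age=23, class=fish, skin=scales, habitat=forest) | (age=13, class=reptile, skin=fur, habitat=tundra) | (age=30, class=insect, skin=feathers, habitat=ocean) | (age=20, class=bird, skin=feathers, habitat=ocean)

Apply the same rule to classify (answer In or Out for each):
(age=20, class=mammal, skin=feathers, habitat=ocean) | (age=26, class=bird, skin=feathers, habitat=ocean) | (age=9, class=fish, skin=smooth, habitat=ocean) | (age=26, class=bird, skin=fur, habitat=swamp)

Every 'In' example satisfies: skin is smooth AND class is fish. None of the 'Out' examples do.

Out, Out, In, Out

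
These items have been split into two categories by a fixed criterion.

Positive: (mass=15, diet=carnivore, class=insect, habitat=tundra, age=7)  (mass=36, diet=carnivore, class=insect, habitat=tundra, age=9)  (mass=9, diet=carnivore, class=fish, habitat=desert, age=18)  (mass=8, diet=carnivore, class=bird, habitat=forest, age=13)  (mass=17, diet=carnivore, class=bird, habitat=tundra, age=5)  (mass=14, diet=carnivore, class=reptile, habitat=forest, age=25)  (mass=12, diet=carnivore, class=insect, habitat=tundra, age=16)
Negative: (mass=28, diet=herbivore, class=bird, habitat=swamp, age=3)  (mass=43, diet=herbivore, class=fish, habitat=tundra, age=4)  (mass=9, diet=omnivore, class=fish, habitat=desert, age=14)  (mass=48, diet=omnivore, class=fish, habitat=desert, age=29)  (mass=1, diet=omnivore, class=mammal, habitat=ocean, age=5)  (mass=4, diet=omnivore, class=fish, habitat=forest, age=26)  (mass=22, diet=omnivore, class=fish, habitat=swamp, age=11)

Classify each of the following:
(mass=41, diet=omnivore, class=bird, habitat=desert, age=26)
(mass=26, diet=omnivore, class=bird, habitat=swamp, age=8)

Negative, Negative

Looking at the examples, the only property every 'Positive' case has and every 'Negative' case lacks is: diet is carnivore.
(mass=41, diet=omnivore, class=bird, habitat=desert, age=26) → diet is omnivore → Negative. (mass=26, diet=omnivore, class=bird, habitat=swamp, age=8) → diet is omnivore → Negative.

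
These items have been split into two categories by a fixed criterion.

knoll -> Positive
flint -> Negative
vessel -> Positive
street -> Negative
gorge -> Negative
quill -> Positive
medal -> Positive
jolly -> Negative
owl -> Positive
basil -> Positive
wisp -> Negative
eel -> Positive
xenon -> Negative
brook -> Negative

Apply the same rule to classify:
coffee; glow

Negative, Negative

All 'Positive' examples share one property — ends with 'l' — and every 'Negative' example lacks it.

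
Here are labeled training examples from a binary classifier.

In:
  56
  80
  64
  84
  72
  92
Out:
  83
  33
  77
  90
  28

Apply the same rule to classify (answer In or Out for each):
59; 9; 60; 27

The classifier is using: multiple of 4 AND at least 33.
59: 59 = 4·14 + 3, 59 ≥ 33, does not satisfy this → Out. 9: 9 = 4·2 + 1, 9 < 33, does not satisfy this → Out. 60: 60 = 4·15, 60 ≥ 33, meets the rule → In. 27: 27 = 4·6 + 3, 27 < 33, does not satisfy this → Out.

Out, Out, In, Out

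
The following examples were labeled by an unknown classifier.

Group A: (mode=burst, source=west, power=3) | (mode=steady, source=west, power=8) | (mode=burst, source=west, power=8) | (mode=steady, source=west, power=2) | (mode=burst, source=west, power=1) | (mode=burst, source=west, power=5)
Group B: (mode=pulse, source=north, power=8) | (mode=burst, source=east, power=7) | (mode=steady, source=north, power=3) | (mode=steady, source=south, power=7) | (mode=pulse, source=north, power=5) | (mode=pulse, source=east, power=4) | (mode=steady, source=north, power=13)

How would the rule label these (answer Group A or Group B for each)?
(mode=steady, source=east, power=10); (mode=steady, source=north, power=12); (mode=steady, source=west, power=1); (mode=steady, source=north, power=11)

Rule: source is west. This holds for each 'Group A' example and fails for each 'Group B' one.
(mode=steady, source=east, power=10) — source is east, hence Group B. (mode=steady, source=north, power=12) — source is north, hence Group B. (mode=steady, source=west, power=1) — source is west, hence Group A. (mode=steady, source=north, power=11) — source is north, hence Group B.

Group B, Group B, Group A, Group B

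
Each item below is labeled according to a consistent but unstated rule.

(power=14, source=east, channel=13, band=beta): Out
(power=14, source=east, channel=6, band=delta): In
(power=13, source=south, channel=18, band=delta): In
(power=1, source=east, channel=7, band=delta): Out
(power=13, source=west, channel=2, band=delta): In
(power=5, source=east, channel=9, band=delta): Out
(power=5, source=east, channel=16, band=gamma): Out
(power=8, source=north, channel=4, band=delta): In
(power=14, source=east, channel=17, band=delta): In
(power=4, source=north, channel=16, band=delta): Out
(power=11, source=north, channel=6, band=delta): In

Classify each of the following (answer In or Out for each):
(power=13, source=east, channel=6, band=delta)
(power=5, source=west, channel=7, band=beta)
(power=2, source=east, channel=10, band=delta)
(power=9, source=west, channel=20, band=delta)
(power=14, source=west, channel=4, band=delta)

A rule that fits every label: band is delta AND power ≥ 8 — true of each 'In' example, false of each 'Out' one.
(power=13, source=east, channel=6, band=delta): In (band is delta, power = 13).
(power=5, source=west, channel=7, band=beta): Out (band is beta, power = 5).
(power=2, source=east, channel=10, band=delta): Out (band is delta, power = 2).
(power=9, source=west, channel=20, band=delta): In (band is delta, power = 9).
(power=14, source=west, channel=4, band=delta): In (band is delta, power = 14).

In, Out, Out, In, In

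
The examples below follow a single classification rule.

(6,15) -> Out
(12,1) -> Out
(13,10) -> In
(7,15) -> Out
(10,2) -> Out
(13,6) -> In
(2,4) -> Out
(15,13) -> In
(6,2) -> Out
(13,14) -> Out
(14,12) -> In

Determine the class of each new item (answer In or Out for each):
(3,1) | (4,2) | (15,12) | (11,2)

All 'In' examples share one property — first > second AND sum ≥ 19 — and every 'Out' example lacks it.
(3,1) — 3 > 1, 3+1 = 4, hence Out.
(4,2) — 4 > 2, 4+2 = 6, hence Out.
(15,12) — 15 > 12, 15+12 = 27, hence In.
(11,2) — 11 > 2, 11+2 = 13, hence Out.

Out, Out, In, Out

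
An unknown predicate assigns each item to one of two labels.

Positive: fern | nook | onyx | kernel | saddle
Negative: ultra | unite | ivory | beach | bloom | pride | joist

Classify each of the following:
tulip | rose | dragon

One predicate separates the groups cleanly: even length.

Negative, Positive, Positive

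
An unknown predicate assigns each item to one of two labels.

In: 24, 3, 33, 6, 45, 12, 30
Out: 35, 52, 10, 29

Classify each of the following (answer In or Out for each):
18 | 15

All 'In' examples share one property — multiple of 3 — and every 'Out' example lacks it.
18: 18 = 3·6 — qualifies, so In.
15: 15 = 3·5 — qualifies, so In.

In, In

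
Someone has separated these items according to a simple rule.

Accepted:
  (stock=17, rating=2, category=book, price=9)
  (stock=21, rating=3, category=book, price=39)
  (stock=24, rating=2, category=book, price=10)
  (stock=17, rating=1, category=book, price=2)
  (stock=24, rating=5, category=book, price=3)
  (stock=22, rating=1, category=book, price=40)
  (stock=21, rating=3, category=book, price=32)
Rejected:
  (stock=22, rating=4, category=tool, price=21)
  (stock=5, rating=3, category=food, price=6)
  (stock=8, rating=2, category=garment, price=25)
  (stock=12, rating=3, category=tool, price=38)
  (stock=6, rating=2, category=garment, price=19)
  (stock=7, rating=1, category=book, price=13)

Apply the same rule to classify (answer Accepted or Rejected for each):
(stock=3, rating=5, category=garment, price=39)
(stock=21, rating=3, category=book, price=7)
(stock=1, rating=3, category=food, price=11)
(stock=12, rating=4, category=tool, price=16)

A rule that fits every label: category is book AND stock ≥ 8 — true of each 'Accepted' example, false of each 'Rejected' one.
(stock=3, rating=5, category=garment, price=39): category is garment, stock = 3 — doesn't qualify, so Rejected. (stock=21, rating=3, category=book, price=7): category is book, stock = 21 — satisfies this, so Accepted. (stock=1, rating=3, category=food, price=11): category is food, stock = 1 — doesn't qualify, so Rejected. (stock=12, rating=4, category=tool, price=16): category is tool, stock = 12 — doesn't qualify, so Rejected.

Rejected, Accepted, Rejected, Rejected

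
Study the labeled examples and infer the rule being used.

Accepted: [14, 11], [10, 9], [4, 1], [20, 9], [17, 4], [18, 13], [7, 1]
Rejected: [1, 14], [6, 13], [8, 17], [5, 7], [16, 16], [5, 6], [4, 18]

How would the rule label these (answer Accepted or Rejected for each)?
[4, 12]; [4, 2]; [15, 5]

Rejected, Accepted, Accepted

The distinguishing property — first > second — holds for all the 'Accepted' cases and none of the 'Rejected' cases.
[4, 12]: Rejected (4 < 12). [4, 2]: Accepted (4 > 2). [15, 5]: Accepted (15 > 5).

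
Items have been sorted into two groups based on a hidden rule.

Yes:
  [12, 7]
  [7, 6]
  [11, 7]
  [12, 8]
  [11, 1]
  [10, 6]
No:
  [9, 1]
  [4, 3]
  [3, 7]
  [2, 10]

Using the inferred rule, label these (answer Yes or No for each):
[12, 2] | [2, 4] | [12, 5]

Yes, No, Yes

A rule that fits every label: first > second AND sum ≥ 12 — true of each 'Yes' example, false of each 'No' one.
[12, 2] → 12 > 2, 12+2 = 14 → Yes.
[2, 4] → 2 < 4, 2+4 = 6 → No.
[12, 5] → 12 > 5, 12+5 = 17 → Yes.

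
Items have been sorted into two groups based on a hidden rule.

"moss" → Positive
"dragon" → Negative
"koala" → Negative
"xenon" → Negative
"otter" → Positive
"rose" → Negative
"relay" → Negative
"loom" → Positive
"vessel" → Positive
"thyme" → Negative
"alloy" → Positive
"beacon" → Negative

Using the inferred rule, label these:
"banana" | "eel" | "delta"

Negative, Positive, Negative

The classifier is using: has a double letter.
"banana" — no doubled letter, hence Negative. "eel" — 'ee' doubled, hence Positive. "delta" — no doubled letter, hence Negative.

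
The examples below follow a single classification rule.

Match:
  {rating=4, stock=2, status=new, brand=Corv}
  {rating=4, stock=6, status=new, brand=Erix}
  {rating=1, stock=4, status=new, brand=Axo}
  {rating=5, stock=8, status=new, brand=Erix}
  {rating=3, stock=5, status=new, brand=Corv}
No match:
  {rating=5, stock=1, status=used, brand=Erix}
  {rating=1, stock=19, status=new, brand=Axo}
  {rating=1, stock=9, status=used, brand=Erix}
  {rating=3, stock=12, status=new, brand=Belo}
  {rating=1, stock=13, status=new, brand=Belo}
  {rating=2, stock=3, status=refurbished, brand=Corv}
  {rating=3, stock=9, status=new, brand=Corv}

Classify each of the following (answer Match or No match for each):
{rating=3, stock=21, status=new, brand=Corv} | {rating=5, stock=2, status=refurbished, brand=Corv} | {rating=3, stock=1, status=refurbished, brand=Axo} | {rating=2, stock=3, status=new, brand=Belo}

A rule that fits every label: status is new AND stock ≤ 8 — true of each 'Match' example, false of each 'No match' one.

No match, No match, No match, Match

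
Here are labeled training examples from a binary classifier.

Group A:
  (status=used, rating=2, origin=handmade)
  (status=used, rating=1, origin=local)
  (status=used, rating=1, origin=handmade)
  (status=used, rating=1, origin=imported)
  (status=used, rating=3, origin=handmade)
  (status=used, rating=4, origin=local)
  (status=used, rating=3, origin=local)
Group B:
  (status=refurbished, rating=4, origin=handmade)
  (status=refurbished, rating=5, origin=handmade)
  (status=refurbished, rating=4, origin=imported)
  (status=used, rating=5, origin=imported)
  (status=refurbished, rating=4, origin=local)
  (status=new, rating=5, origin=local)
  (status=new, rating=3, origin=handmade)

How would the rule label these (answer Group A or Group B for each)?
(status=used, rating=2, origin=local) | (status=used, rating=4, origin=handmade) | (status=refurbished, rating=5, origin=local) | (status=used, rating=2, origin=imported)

All 'Group A' examples share one property — status is used AND rating ≤ 4 — and every 'Group B' example lacks it.
(status=used, rating=2, origin=local) → status is used, rating = 2 → Group A.
(status=used, rating=4, origin=handmade) → status is used, rating = 4 → Group A.
(status=refurbished, rating=5, origin=local) → status is refurbished, rating = 5 → Group B.
(status=used, rating=2, origin=imported) → status is used, rating = 2 → Group A.

Group A, Group A, Group B, Group A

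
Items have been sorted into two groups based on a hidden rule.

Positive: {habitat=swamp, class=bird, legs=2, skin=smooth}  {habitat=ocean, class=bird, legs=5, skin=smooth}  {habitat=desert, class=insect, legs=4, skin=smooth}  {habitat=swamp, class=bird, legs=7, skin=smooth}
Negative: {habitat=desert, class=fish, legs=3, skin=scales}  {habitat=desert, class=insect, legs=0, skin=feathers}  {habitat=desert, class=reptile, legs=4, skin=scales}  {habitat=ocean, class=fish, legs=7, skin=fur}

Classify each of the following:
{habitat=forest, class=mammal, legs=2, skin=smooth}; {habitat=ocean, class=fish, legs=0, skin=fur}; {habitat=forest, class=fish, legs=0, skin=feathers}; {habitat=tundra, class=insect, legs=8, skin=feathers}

Positive, Negative, Negative, Negative

'Positive' ⟺ skin is smooth.
{habitat=forest, class=mammal, legs=2, skin=smooth}: skin is smooth — meets the rule, so Positive.
{habitat=ocean, class=fish, legs=0, skin=fur}: skin is fur — fails this test, so Negative.
{habitat=forest, class=fish, legs=0, skin=feathers}: skin is feathers — fails this test, so Negative.
{habitat=tundra, class=insect, legs=8, skin=feathers}: skin is feathers — fails this test, so Negative.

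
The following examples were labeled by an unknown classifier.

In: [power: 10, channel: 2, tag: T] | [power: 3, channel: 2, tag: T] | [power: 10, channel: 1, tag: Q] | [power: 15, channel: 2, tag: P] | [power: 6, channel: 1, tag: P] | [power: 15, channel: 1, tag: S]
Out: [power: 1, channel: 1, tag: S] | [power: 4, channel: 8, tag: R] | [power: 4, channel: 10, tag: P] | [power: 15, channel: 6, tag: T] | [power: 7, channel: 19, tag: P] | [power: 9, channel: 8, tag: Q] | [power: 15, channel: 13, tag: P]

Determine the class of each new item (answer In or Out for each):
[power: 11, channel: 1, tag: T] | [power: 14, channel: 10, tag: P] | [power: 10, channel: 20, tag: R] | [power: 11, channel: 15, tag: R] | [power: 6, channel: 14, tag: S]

In, Out, Out, Out, Out

The distinguishing property — channel ≤ 2 AND power ≥ 3 — holds for all the 'In' cases and none of the 'Out' cases.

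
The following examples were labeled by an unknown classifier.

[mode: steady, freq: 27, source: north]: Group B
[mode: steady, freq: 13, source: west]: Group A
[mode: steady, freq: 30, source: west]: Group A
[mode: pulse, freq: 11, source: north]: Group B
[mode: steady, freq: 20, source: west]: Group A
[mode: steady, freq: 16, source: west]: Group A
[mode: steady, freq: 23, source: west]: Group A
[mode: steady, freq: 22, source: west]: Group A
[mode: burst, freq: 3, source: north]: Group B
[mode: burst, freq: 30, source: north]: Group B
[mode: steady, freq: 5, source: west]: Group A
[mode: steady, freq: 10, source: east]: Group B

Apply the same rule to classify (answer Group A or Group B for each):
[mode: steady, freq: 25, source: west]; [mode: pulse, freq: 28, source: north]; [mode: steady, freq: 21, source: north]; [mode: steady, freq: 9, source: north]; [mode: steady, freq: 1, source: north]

Looking at the examples, the only property every 'Group A' case has and every 'Group B' case lacks is: source is west.
Group A: [mode: steady, freq: 25, source: west], since source is west. Group B: [mode: pulse, freq: 28, source: north], since source is north. Group B: [mode: steady, freq: 21, source: north], since source is north. Group B: [mode: steady, freq: 9, source: north], since source is north. Group B: [mode: steady, freq: 1, source: north], since source is north.

Group A, Group B, Group B, Group B, Group B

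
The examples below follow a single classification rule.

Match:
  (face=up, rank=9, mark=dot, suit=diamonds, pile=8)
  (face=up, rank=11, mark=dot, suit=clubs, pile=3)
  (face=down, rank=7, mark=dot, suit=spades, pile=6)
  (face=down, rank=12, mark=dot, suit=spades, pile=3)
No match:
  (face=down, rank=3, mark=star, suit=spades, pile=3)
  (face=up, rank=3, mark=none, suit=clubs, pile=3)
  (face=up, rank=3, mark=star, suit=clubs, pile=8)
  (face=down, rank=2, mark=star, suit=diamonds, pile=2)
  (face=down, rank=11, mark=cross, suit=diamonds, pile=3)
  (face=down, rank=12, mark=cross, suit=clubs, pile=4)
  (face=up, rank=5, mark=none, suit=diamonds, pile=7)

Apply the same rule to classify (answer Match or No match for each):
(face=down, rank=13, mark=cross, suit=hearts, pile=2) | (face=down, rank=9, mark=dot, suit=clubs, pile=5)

No match, Match

The simplest hypothesis consistent with all the labels is: mark is dot.
No match: (face=down, rank=13, mark=cross, suit=hearts, pile=2), since mark is cross. Match: (face=down, rank=9, mark=dot, suit=clubs, pile=5), since mark is dot.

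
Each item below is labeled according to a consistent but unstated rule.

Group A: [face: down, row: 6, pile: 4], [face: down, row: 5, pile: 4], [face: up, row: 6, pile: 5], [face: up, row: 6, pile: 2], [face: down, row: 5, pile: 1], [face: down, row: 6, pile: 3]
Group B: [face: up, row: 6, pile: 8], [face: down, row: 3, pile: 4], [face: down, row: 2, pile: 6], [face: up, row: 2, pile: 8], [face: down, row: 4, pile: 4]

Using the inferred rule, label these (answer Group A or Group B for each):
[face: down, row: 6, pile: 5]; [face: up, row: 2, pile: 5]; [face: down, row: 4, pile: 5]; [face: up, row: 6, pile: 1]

The common property of the 'Group A' items is: row ≥ 5 AND pile ≤ 5. No 'Group B' item has it.
[face: down, row: 6, pile: 5]: Group A (row = 6, pile = 5). [face: up, row: 2, pile: 5]: Group B (row = 2, pile = 5). [face: down, row: 4, pile: 5]: Group B (row = 4, pile = 5). [face: up, row: 6, pile: 1]: Group A (row = 6, pile = 1).

Group A, Group B, Group B, Group A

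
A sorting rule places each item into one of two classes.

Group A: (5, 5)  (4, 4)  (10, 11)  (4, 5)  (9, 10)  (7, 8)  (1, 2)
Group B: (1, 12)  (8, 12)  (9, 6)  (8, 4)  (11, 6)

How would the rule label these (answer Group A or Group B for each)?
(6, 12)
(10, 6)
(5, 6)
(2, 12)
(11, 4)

Group B, Group B, Group A, Group B, Group B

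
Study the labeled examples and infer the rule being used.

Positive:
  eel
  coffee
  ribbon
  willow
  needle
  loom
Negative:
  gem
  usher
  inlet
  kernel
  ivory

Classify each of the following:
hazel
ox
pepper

Negative, Negative, Positive

'Positive' ⟺ has a double letter.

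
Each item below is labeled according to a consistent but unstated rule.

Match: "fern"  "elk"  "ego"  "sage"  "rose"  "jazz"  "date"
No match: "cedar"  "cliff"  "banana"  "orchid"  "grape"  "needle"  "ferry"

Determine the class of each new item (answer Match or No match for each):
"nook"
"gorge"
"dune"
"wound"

Match, No match, Match, No match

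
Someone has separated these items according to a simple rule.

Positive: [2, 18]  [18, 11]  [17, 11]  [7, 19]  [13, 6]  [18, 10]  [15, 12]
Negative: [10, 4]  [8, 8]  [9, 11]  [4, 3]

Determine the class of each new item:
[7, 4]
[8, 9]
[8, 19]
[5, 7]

Negative, Negative, Positive, Negative

A rule that fits every label: max ≥ 12 — true of each 'Positive' example, false of each 'Negative' one.
Negative: [7, 4], since max 7. Negative: [8, 9], since max 9. Positive: [8, 19], since max 19. Negative: [5, 7], since max 7.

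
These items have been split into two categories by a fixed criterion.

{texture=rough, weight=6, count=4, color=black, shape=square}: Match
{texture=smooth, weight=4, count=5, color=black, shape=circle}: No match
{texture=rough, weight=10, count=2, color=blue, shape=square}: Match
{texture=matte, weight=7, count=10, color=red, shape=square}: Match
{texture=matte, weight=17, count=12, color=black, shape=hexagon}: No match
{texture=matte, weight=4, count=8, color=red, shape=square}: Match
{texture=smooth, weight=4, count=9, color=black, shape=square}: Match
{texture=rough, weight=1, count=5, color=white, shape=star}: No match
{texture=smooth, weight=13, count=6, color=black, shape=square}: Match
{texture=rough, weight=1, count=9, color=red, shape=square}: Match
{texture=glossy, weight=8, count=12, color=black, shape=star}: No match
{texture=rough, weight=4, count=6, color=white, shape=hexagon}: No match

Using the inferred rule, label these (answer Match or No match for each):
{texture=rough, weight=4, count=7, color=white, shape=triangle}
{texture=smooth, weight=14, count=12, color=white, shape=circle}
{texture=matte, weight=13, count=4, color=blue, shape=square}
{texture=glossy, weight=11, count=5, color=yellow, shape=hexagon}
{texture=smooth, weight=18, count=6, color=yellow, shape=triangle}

The distinguishing property — shape is square — holds for all the 'Match' cases and none of the 'No match' cases.

No match, No match, Match, No match, No match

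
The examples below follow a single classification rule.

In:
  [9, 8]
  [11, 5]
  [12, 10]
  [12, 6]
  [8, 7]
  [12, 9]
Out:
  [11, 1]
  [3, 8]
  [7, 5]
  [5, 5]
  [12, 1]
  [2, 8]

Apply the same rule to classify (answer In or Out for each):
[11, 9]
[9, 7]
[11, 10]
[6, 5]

In, In, In, Out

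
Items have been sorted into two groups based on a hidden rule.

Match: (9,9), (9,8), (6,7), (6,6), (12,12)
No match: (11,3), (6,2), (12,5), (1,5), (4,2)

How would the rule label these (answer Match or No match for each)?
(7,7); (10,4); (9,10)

Match, No match, Match

The pattern is that an item is 'Match' exactly when: second ≥ 6.
(7,7): second 7, fits → Match. (10,4): second 4, does not fit → No match. (9,10): second 10, fits → Match.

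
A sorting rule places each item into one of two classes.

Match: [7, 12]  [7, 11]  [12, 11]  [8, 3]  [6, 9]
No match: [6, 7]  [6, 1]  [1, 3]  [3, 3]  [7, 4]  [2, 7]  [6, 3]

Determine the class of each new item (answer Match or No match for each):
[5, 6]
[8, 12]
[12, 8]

A rule that fits every label: max ≥ 8 — true of each 'Match' example, false of each 'No match' one.

No match, Match, Match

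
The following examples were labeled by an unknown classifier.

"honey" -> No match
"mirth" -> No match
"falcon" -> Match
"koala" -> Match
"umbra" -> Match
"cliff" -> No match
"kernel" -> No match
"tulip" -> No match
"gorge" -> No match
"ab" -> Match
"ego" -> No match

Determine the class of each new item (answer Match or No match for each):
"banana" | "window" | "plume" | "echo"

Match, No match, No match, No match

Checking candidate rules against both groups, what survives is: contains 'a'.
"banana": has 'a', fits → Match. "window": no 'a', does not satisfy this → No match. "plume": no 'a', does not satisfy this → No match. "echo": no 'a', does not satisfy this → No match.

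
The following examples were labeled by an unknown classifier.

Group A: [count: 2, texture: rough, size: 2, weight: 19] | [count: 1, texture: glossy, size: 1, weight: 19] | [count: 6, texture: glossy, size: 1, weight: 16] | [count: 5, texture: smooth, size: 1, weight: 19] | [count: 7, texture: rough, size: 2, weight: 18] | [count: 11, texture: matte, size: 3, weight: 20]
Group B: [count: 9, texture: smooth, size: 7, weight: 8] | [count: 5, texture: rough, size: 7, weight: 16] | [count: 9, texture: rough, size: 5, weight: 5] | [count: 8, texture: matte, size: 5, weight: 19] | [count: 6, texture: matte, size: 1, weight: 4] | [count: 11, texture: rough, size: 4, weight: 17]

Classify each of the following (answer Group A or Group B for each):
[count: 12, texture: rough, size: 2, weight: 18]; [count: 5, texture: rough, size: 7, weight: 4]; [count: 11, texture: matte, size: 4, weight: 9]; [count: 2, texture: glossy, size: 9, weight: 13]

The common property of the 'Group A' items is: weight ≥ 5 AND size ≤ 3. No 'Group B' item has it.

Group A, Group B, Group B, Group B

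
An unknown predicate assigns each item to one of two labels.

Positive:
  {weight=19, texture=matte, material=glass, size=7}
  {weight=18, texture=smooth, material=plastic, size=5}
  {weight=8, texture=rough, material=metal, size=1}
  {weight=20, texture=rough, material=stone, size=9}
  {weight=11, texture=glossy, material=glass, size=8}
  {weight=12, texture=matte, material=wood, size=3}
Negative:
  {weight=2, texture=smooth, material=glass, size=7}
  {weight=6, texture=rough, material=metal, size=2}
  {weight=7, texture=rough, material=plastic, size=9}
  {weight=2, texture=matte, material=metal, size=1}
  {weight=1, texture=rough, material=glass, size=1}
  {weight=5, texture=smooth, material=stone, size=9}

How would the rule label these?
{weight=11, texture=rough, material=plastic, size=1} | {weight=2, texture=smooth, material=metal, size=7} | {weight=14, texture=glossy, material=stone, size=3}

'Positive' ⟺ weight ≥ 8.
{weight=11, texture=rough, material=plastic, size=1}: weight = 11 — qualifies, so Positive. {weight=2, texture=smooth, material=metal, size=7}: weight = 2 — does not satisfy this, so Negative. {weight=14, texture=glossy, material=stone, size=3}: weight = 14 — qualifies, so Positive.

Positive, Negative, Positive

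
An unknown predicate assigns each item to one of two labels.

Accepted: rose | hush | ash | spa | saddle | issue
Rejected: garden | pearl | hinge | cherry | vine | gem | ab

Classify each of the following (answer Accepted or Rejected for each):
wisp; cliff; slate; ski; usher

Accepted, Rejected, Accepted, Accepted, Accepted

Every 'Accepted' example satisfies: contains 's'. None of the 'Rejected' examples do.
wisp → has 's' → Accepted.
cliff → no 's' → Rejected.
slate → has 's' → Accepted.
ski → has 's' → Accepted.
usher → has 's' → Accepted.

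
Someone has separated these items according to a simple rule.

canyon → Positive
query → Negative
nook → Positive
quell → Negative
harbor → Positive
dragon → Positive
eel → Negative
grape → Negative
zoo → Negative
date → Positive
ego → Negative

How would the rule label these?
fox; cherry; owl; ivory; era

Every 'Positive' example satisfies: even length. None of the 'Negative' examples do.
fox → length 3 → Negative.
cherry → length 6 → Positive.
owl → length 3 → Negative.
ivory → length 5 → Negative.
era → length 3 → Negative.

Negative, Positive, Negative, Negative, Negative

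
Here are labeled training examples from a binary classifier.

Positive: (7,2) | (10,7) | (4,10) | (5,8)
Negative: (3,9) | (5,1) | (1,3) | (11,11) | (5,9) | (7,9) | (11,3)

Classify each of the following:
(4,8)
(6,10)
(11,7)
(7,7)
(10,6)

Looking at the examples, the only property every 'Positive' case has and every 'Negative' case lacks is: product is even.
(4,8) → 4·8 = 32 → Positive.
(6,10) → 6·10 = 60 → Positive.
(11,7) → 11·7 = 77 → Negative.
(7,7) → 7·7 = 49 → Negative.
(10,6) → 10·6 = 60 → Positive.

Positive, Positive, Negative, Negative, Positive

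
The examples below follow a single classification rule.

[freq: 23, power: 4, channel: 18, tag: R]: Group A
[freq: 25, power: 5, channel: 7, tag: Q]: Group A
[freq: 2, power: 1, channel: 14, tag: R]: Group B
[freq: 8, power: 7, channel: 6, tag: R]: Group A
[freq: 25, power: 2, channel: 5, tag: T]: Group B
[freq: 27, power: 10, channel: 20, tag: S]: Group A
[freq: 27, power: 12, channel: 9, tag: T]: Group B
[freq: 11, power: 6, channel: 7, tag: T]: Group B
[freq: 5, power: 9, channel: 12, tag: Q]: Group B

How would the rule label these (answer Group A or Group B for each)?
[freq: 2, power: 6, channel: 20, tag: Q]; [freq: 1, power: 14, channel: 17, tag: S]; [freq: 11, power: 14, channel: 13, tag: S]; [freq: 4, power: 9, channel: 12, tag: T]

Group B, Group B, Group A, Group B

The rule appears to be: tag is not T AND freq ≥ 8.
[freq: 2, power: 6, channel: 20, tag: Q]: tag is Q, freq = 2 — fails the rule, so Group B. [freq: 1, power: 14, channel: 17, tag: S]: tag is S, freq = 1 — fails the rule, so Group B. [freq: 11, power: 14, channel: 13, tag: S]: tag is S, freq = 11 — has this property, so Group A. [freq: 4, power: 9, channel: 12, tag: T]: tag is T, freq = 4 — fails the rule, so Group B.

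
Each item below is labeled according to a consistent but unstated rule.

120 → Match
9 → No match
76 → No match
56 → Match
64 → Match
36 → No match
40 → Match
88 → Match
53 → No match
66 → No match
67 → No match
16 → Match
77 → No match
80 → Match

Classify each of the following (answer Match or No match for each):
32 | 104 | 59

Match, Match, No match

Checking candidate rules against both groups, what survives is: multiple of 8.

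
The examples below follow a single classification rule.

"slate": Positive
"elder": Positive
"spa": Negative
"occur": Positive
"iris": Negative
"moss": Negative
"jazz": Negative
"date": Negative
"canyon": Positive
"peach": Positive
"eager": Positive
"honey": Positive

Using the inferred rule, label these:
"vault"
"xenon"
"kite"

Positive, Positive, Negative

The distinguishing property — length ≥ 5 — holds for all the 'Positive' cases and none of the 'Negative' cases.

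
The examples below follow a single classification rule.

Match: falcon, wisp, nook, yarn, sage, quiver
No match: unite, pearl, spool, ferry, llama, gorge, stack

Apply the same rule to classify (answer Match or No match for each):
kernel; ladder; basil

Match, Match, No match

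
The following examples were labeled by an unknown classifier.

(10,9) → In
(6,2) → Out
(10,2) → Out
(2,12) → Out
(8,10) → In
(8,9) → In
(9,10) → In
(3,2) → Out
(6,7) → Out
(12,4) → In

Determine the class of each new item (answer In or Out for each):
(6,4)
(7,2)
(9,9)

Out, Out, In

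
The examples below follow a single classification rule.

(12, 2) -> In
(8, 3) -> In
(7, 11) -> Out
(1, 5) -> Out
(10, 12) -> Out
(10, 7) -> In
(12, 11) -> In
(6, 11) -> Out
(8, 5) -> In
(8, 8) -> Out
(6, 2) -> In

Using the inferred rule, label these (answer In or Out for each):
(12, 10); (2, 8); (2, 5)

Every 'In' example satisfies: first > second. None of the 'Out' examples do.
(12, 10) → 12 > 10 → In. (2, 8) → 2 < 8 → Out. (2, 5) → 2 < 5 → Out.

In, Out, Out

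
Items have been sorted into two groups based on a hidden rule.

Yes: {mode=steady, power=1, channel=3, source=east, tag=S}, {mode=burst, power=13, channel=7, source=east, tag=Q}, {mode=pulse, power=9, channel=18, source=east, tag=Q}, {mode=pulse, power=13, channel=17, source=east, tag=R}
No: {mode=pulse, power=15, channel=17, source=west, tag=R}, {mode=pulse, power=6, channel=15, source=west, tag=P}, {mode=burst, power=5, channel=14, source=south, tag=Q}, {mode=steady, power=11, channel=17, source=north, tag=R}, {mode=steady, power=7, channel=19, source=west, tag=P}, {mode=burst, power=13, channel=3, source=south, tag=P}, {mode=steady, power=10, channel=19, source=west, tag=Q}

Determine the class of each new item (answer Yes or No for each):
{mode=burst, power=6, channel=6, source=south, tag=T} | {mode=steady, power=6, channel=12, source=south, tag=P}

The simplest hypothesis consistent with all the labels is: source is east.
{mode=burst, power=6, channel=6, source=south, tag=T} — source is south, hence No. {mode=steady, power=6, channel=12, source=south, tag=P} — source is south, hence No.

No, No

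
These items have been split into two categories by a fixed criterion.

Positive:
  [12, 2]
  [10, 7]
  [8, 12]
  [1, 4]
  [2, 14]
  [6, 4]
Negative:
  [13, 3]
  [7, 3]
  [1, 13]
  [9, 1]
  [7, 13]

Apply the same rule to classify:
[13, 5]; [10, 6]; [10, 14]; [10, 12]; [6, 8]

Negative, Positive, Positive, Positive, Positive

A rule that fits every label: product is even — true of each 'Positive' example, false of each 'Negative' one.
[13, 5] — 13·5 = 65, hence Negative. [10, 6] — 10·6 = 60, hence Positive. [10, 14] — 10·14 = 140, hence Positive. [10, 12] — 10·12 = 120, hence Positive. [6, 8] — 6·8 = 48, hence Positive.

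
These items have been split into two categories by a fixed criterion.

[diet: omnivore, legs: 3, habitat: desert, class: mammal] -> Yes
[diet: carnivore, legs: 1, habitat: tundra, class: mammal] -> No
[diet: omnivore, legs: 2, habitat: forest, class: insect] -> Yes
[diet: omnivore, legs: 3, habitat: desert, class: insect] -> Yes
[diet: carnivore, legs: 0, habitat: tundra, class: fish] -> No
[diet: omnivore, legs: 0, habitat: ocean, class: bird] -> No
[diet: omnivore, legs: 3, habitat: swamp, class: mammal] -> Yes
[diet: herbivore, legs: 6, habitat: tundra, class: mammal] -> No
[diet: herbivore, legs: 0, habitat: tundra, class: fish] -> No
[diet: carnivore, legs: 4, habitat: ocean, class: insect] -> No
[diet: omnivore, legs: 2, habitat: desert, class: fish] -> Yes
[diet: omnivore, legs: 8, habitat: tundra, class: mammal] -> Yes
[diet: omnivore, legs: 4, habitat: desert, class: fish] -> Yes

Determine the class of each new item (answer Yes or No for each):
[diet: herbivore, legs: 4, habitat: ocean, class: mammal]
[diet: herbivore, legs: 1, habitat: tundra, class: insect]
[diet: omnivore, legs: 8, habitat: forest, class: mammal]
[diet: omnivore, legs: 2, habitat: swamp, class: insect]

'Yes' ⟺ diet is omnivore AND legs ≥ 1.

No, No, Yes, Yes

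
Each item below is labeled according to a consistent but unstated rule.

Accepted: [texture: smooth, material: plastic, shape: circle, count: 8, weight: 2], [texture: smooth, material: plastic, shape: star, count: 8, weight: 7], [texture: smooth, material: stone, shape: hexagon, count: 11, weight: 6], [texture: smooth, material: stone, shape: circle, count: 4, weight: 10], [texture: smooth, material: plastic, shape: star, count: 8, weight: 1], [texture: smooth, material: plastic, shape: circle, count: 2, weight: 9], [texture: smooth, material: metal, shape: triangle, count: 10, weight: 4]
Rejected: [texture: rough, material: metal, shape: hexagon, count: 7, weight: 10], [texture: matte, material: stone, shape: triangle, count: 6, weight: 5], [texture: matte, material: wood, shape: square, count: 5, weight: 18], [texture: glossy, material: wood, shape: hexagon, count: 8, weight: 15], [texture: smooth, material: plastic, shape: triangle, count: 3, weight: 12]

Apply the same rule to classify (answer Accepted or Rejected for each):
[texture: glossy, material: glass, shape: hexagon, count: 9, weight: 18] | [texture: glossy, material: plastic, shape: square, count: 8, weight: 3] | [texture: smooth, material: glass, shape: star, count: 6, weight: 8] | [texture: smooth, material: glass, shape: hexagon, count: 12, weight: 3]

'Accepted' ⟺ texture is smooth AND weight ≤ 10.

Rejected, Rejected, Accepted, Accepted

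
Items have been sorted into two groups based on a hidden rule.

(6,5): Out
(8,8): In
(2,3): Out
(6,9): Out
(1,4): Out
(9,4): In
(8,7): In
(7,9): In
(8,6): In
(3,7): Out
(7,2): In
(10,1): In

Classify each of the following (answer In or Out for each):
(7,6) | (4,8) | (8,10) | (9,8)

In, Out, In, In

The simplest hypothesis consistent with all the labels is: first ≥ 7.
In: (7,6), since first 7. Out: (4,8), since first 4. In: (8,10), since first 8. In: (9,8), since first 9.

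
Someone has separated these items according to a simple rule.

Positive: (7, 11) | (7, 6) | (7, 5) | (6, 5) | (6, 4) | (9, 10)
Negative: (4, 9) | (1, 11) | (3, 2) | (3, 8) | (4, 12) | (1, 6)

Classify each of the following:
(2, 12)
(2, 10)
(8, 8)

Negative, Negative, Positive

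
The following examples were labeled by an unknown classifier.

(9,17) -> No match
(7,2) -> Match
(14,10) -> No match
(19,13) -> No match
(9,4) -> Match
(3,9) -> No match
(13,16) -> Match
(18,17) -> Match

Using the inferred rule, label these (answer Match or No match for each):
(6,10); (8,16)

The common property of the 'Match' items is: sum is odd. No 'No match' item has it.

No match, No match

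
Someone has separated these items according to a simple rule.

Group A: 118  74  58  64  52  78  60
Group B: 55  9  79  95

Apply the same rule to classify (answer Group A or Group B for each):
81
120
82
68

Checking candidate rules against both groups, what survives is: even.
81 — 81 is odd, hence Group B.
120 — 120 is even, hence Group A.
82 — 82 is even, hence Group A.
68 — 68 is even, hence Group A.

Group B, Group A, Group A, Group A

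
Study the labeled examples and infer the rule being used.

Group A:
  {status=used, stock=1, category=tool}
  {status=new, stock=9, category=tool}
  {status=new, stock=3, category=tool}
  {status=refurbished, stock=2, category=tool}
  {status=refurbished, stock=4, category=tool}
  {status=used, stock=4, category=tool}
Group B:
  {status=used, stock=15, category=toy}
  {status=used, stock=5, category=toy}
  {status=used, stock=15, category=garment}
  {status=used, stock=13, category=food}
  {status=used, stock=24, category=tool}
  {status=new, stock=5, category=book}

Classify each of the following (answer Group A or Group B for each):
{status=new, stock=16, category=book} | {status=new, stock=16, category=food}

Group B, Group B

The common property of the 'Group A' items is: category is tool AND stock ≤ 9. No 'Group B' item has it.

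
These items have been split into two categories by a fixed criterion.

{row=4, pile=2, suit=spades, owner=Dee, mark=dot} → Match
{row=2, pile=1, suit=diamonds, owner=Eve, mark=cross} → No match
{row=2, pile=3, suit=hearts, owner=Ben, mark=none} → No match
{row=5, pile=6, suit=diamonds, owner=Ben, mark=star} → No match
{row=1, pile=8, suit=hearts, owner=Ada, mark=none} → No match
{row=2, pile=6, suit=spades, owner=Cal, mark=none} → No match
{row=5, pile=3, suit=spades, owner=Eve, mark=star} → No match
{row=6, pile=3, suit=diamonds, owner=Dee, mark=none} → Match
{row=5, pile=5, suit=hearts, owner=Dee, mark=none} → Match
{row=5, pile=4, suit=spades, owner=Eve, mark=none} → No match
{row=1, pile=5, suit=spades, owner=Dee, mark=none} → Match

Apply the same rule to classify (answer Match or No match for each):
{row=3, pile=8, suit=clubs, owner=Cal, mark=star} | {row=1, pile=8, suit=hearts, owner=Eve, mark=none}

The simplest hypothesis consistent with all the labels is: owner is Dee.
{row=3, pile=8, suit=clubs, owner=Cal, mark=star}: owner is Cal, does not pass → No match. {row=1, pile=8, suit=hearts, owner=Eve, mark=none}: owner is Eve, does not pass → No match.

No match, No match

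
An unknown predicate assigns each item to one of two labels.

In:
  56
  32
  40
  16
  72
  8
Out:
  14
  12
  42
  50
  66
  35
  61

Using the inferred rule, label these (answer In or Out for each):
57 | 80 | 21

Out, In, Out

The distinguishing property — multiple of 8 — holds for all the 'In' cases and none of the 'Out' cases.
57: 57 = 8·7 + 1 — does not satisfy this, so Out.
80: 80 = 8·10 — passes, so In.
21: 21 = 8·2 + 5 — does not satisfy this, so Out.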